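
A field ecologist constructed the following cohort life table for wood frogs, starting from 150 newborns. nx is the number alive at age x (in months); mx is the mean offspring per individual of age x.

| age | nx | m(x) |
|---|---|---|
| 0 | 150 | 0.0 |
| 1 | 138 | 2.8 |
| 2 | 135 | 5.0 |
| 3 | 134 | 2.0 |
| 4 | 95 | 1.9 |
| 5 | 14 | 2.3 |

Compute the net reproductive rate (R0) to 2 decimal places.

10.28

lx = nx/n0 = nx/150: 1, 0.92, 0.9, 0.89333…, 0.63333…, 0.09333…
lx·mx by age: 0, 2.576, 4.5, 1.786667…, 1.203333…, 0.214667…
R0 = Σ lx·mx = 10.280667… → 10.28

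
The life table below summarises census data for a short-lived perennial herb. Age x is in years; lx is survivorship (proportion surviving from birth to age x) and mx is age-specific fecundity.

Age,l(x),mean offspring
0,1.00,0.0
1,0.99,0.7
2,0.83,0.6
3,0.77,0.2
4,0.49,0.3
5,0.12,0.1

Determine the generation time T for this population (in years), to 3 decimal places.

1.861

lx·mx: 0, 0.693, 0.498, 0.154, 0.147, 0.012 → R0 = 1.504
x·lx·mx: 0, 0.693, 0.996, 0.462, 0.588, 0.06 → Σ = 2.799
T = 2.799 / 1.504 = 1.861037… → 1.861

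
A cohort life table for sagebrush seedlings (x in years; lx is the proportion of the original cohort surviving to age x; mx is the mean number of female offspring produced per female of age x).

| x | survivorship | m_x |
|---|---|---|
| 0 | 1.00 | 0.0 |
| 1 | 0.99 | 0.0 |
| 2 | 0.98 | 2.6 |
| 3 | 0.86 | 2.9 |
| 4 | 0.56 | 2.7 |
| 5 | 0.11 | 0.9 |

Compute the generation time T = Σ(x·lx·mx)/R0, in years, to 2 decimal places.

lx·mx: 0, 0, 2.548, 2.494, 1.512, 0.099 → R0 = 6.653
x·lx·mx: 0, 0, 5.096, 7.482, 6.048, 0.495 → Σ = 19.121
T = 19.121 / 6.653 = 2.874042… → 2.87

2.87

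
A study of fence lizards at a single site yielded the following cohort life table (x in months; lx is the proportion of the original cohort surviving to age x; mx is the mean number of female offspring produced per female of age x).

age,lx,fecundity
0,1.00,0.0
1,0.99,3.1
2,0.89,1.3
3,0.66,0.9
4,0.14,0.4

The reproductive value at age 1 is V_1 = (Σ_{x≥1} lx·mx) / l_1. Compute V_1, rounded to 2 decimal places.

lx·mx for x ≥ 1: 3.069, 1.157, 0.594, 0.056 → sum = 4.876
V_1 = 4.876 / l_1 = 4.876 / 0.99 = 4.925253… → 4.93

4.93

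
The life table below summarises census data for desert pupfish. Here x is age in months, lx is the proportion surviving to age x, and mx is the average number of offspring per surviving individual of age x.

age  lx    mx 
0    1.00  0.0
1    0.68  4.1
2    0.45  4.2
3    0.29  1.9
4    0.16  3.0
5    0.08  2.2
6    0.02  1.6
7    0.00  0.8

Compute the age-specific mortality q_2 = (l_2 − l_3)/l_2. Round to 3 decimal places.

0.356

q_2 = (l_2 − l_3) / l_2 = (0.45 − 0.29) / 0.45
     = 0.16 / 0.45 = 0.355556… → 0.356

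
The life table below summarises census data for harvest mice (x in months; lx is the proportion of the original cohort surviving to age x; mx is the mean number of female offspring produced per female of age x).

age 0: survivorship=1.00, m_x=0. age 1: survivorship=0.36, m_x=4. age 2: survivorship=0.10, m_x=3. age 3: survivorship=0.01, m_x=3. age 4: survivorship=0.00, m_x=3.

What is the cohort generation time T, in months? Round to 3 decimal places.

1.203

lx·mx: 0, 1.44, 0.3, 0.03, 0 → R0 = 1.77
x·lx·mx: 0, 1.44, 0.6, 0.09, 0 → Σ = 2.13
T = 2.13 / 1.77 = 1.20339… → 1.203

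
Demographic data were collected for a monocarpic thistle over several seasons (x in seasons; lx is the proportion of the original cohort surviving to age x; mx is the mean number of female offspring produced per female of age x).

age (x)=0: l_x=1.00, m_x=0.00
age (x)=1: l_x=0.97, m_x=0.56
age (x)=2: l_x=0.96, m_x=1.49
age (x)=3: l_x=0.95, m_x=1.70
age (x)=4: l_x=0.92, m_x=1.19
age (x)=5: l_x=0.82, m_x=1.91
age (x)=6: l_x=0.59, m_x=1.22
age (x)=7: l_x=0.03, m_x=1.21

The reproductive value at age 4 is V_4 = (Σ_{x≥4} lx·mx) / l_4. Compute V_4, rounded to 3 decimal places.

3.714

lx·mx for x ≥ 4: 1.0948, 1.5662, 0.7198, 0.0363 → sum = 3.4171
V_4 = 3.4171 / l_4 = 3.4171 / 0.92 = 3.714239… → 3.714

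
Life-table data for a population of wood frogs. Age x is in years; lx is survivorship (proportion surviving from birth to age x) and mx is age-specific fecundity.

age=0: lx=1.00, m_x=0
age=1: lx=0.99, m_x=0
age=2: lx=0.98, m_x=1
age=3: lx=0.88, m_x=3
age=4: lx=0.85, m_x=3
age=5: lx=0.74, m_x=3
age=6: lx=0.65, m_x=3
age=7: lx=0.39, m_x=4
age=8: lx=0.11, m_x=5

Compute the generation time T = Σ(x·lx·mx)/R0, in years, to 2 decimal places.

lx·mx: 0, 0, 0.98, 2.64, 2.55, 2.22, 1.95, 1.56, 0.55 → R0 = 12.45
x·lx·mx: 0, 0, 1.96, 7.92, 10.2, 11.1, 11.7, 10.92, 4.4 → Σ = 58.2
T = 58.2 / 12.45 = 4.674699… → 4.67

4.67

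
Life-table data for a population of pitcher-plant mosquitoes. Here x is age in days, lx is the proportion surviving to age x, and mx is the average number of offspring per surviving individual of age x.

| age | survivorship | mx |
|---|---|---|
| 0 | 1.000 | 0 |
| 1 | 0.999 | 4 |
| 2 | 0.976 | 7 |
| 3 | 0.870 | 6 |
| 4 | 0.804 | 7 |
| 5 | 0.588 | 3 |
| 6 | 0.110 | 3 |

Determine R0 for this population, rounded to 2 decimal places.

lx·mx by age: 0, 3.996, 6.832, 5.22, 5.628, 1.764, 0.33
R0 = Σ lx·mx = 23.77 → 23.77

23.77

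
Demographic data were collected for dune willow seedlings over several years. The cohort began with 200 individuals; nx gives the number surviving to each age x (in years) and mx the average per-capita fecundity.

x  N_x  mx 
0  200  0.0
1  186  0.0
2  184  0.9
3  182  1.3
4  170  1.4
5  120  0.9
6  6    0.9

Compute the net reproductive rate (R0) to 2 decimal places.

lx = nx/n0 = nx/200: 1, 0.93, 0.92, 0.91, 0.85, 0.6, 0.03
lx·mx by age: 0, 0, 0.828, 1.183, 1.19, 0.54, 0.027
R0 = Σ lx·mx = 3.768 → 3.77

3.77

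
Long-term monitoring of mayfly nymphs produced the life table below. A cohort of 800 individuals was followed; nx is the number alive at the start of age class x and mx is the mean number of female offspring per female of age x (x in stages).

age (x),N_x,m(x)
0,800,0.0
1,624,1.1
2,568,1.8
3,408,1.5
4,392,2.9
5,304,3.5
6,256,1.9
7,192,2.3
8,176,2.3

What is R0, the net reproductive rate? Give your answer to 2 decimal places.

lx = nx/n0 = nx/800: 1, 0.78, 0.71, 0.51, 0.49, 0.38, 0.32, 0.24, 0.22
lx·mx by age: 0, 0.858, 1.278, 0.765, 1.421, 1.33, 0.608, 0.552, 0.506
R0 = Σ lx·mx = 7.318 → 7.32

7.32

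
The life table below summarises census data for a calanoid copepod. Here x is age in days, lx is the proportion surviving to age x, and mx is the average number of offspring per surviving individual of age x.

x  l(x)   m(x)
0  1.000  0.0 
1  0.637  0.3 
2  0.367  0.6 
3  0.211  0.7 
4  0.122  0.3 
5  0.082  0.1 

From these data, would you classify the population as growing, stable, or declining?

R0 = Σ lx·mx = 0 + 0.1911 + 0.2202 + 0.1477 + 0.0366 + 0.0082 = 0.6038
R0 < 1, so the population is declining.

declining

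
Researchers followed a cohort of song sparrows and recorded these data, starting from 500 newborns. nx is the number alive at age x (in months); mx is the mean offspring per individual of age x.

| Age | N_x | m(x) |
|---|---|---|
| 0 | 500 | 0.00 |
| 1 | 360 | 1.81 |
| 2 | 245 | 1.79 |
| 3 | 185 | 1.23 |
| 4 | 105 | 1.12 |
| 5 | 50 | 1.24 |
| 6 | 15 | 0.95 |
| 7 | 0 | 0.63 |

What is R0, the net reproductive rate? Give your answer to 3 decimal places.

3.023

lx = nx/n0 = nx/500: 1, 0.72, 0.49, 0.37, 0.21, 0.1, 0.03, 0
lx·mx by age: 0, 1.3032, 0.8771, 0.4551, 0.2352, 0.124, 0.0285, 0
R0 = Σ lx·mx = 3.0231 → 3.023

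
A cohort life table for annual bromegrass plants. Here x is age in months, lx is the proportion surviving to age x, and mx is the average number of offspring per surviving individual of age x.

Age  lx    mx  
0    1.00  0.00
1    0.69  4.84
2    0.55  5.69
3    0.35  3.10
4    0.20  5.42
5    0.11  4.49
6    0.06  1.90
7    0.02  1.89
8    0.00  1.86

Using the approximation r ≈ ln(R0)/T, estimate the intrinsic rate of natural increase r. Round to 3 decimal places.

1.004

R0 = Σ lx·mx = 0 + 3.3396 + 3.1295 + 1.085 + 1.084 + 0.4939 + 0.114 + 0.0378 + 0 = 9.2838
Σ x·lx·mx = 20.6077; T = 20.6077/9.2838 = 2.21975…
r ≈ ln(R0)/T = ln(9.2838)/2.21975… = 1.00384… → 1.004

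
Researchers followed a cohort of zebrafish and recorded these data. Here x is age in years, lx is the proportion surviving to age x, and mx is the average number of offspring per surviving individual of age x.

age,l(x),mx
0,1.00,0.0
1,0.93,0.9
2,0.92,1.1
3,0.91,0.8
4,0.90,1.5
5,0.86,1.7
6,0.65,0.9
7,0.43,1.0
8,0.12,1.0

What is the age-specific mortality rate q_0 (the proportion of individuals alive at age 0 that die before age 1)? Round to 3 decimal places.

q_0 = (l_0 − l_1) / l_0 = (1 − 0.93) / 1
     = 0.07 / 1 = 0.07 → 0.070

0.070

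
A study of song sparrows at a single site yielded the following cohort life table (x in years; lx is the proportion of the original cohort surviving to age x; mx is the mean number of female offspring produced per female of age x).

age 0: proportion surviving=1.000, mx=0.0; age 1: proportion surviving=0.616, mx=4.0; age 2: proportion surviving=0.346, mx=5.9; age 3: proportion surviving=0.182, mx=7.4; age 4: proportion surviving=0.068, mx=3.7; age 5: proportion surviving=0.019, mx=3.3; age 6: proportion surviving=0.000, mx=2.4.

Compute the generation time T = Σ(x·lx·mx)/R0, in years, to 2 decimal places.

lx·mx: 0, 2.464, 2.0414, 1.3468, 0.2516, 0.0627, 0 → R0 = 6.1665
x·lx·mx: 0, 2.464, 4.0828, 4.0404, 1.0064, 0.3135, 0 → Σ = 11.9071
T = 11.9071 / 6.1665 = 1.930933… → 1.93

1.93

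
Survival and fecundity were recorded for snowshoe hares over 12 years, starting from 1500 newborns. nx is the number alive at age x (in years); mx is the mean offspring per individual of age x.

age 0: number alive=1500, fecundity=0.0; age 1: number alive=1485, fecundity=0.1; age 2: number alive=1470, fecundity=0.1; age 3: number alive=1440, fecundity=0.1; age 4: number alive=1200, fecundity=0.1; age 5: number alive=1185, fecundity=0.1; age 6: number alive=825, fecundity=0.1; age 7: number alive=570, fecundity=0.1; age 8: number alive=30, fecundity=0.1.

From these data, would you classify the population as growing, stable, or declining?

lx = nx/n0 = nx/1500: 1, 0.99, 0.98, 0.96, 0.8, 0.79, 0.55, 0.38, 0.02
R0 = Σ lx·mx = 0 + 0.099 + 0.098 + 0.096 + 0.08 + 0.079 + 0.055 + 0.038 + 0.002 = 0.547
R0 < 1, so the population is declining.

declining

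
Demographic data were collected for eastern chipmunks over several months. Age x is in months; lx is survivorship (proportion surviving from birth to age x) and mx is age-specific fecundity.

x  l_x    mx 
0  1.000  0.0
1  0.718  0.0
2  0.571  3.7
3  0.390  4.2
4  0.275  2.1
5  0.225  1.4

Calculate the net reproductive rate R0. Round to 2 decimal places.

lx·mx by age: 0, 0, 2.1127, 1.638, 0.5775, 0.315
R0 = Σ lx·mx = 4.6432 → 4.64

4.64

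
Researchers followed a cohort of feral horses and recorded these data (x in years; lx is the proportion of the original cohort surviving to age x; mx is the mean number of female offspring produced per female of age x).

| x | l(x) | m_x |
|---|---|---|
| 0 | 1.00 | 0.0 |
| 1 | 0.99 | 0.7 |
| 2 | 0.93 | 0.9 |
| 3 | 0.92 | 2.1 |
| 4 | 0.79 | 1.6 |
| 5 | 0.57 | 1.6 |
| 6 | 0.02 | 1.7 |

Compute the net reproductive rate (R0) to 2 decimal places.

lx·mx by age: 0, 0.693, 0.837, 1.932, 1.264, 0.912, 0.034
R0 = Σ lx·mx = 5.672 → 5.67

5.67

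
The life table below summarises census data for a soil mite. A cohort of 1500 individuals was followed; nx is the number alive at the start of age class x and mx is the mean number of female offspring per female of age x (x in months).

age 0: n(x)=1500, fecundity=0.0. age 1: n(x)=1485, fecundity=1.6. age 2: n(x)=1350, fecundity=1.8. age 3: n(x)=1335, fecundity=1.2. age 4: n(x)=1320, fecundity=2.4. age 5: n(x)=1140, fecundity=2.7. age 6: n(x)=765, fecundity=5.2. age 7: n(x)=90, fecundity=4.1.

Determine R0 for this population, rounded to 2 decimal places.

11.33

lx = nx/n0 = nx/1500: 1, 0.99, 0.9, 0.89, 0.88, 0.76, 0.51, 0.06
lx·mx by age: 0, 1.584, 1.62, 1.068, 2.112, 2.052, 2.652, 0.246
R0 = Σ lx·mx = 11.334 → 11.33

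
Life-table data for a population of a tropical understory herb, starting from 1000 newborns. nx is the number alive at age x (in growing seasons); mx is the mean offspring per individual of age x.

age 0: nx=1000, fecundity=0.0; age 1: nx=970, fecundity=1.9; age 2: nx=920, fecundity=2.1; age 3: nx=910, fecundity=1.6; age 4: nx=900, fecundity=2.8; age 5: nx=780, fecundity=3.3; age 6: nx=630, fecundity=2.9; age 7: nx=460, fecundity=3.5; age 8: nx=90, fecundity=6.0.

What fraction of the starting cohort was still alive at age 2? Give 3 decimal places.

0.920

l_2 = n_2/n_0 = 920/1000 = 0.92 → 0.920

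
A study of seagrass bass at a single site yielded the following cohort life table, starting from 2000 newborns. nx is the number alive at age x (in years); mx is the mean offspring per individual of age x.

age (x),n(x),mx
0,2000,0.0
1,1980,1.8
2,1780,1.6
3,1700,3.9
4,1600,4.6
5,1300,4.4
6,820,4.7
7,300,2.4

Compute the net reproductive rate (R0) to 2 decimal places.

lx = nx/n0 = nx/2000: 1, 0.99, 0.89, 0.85, 0.8, 0.65, 0.41, 0.15
lx·mx by age: 0, 1.782, 1.424, 3.315, 3.68, 2.86, 1.927, 0.36
R0 = Σ lx·mx = 15.348 → 15.35

15.35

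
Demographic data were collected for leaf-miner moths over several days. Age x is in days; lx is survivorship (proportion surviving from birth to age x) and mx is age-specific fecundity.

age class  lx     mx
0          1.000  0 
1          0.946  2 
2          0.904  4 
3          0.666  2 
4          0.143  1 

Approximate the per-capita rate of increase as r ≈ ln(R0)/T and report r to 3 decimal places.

R0 = Σ lx·mx = 0 + 1.892 + 3.616 + 1.332 + 0.143 = 6.983
Σ x·lx·mx = 13.692; T = 13.692/6.983 = 1.96076…
r ≈ ln(R0)/T = ln(6.983)/1.96076… = 0.99119… → 0.991

0.991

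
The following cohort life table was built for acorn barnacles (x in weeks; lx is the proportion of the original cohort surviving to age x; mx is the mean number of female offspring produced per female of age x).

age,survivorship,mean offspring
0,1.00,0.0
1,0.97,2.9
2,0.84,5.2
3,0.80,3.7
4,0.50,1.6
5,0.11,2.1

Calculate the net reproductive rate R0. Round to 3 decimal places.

lx·mx by age: 0, 2.813, 4.368, 2.96, 0.8, 0.231
R0 = Σ lx·mx = 11.172 → 11.172

11.172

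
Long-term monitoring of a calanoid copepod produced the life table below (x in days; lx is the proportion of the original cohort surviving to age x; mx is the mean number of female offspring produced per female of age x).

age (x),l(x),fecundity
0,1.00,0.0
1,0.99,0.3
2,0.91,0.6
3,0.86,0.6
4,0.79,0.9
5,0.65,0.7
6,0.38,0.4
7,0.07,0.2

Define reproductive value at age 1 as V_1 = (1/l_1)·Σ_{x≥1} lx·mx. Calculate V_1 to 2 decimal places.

lx·mx for x ≥ 1: 0.297, 0.546, 0.516, 0.711, 0.455, 0.152, 0.014 → sum = 2.691
V_1 = 2.691 / l_1 = 2.691 / 0.99 = 2.718182… → 2.72

2.72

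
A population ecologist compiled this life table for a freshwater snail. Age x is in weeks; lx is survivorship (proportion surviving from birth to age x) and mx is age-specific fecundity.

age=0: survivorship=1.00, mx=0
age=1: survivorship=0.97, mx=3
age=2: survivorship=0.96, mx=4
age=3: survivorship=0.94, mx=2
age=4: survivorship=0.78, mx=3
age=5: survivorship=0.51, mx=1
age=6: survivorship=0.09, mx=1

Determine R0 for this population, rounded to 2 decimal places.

11.57

lx·mx by age: 0, 2.91, 3.84, 1.88, 2.34, 0.51, 0.09
R0 = Σ lx·mx = 11.57 → 11.57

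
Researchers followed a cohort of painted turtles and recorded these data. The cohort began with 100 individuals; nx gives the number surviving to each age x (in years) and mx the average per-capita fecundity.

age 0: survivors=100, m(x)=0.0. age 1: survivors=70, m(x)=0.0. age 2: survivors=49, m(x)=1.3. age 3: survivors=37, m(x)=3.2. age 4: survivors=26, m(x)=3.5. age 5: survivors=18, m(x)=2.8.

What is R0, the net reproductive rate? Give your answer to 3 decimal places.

3.235

lx = nx/n0 = nx/100: 1, 0.7, 0.49, 0.37, 0.26, 0.18
lx·mx by age: 0, 0, 0.637, 1.184, 0.91, 0.504
R0 = Σ lx·mx = 3.235 → 3.235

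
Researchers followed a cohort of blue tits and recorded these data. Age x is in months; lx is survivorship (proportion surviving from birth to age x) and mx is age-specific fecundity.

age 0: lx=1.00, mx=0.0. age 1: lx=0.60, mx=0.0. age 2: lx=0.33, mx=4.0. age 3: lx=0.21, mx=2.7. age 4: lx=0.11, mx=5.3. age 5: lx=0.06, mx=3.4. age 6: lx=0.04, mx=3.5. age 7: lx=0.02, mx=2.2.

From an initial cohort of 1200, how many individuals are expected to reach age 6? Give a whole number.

Expected survivors = N0 · l_6 = 1200 × 0.04 = 48 → 48

48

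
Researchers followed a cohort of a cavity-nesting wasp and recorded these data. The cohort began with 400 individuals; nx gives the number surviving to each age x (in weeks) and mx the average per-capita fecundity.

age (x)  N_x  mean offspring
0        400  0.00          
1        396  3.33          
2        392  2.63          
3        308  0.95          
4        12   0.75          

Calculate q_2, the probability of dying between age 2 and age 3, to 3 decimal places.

0.214

lx = nx/n0 = nx/400: 1, 0.99, 0.98, 0.77, 0.03
q_2 = (l_2 − l_3) / l_2 = (0.98 − 0.77) / 0.98
     = 0.21 / 0.98 = 0.214286… → 0.214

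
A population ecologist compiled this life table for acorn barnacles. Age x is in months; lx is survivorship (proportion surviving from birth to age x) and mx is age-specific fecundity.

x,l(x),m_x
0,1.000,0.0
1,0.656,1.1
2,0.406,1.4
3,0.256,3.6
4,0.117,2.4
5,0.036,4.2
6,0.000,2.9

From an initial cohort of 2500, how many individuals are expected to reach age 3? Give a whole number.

640

Expected survivors = N0 · l_3 = 2500 × 0.256 = 640 → 640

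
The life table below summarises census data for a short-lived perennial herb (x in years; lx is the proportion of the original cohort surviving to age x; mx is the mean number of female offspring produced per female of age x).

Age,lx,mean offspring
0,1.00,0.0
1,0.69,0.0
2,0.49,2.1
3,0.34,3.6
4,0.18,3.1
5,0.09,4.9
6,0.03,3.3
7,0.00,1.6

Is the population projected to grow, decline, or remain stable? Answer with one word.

growing

R0 = Σ lx·mx = 0 + 0 + 1.029 + 1.224 + 0.558 + 0.441 + 0.099 + 0 = 3.351
R0 > 1, so the population is growing.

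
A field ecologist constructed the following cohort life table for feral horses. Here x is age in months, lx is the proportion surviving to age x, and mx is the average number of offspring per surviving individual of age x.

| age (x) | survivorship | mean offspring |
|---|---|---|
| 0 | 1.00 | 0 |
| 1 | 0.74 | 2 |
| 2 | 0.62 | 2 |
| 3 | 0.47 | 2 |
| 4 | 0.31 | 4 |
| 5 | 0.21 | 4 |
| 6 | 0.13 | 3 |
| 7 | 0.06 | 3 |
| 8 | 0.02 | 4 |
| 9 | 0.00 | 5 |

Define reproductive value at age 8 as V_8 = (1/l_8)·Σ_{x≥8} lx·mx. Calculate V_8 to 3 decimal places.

lx·mx for x ≥ 8: 0.08, 0 → sum = 0.08
V_8 = 0.08 / l_8 = 0.08 / 0.02 = 4 → 4.000

4.000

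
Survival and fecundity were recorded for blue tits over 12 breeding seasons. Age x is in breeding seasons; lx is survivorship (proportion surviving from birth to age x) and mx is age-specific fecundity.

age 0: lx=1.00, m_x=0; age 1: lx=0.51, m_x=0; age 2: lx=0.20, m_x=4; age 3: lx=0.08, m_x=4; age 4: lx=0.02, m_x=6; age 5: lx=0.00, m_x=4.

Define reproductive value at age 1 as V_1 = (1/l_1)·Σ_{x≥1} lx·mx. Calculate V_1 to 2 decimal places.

lx·mx for x ≥ 1: 0, 0.8, 0.32, 0.12, 0 → sum = 1.24
V_1 = 1.24 / l_1 = 1.24 / 0.51 = 2.431373… → 2.43

2.43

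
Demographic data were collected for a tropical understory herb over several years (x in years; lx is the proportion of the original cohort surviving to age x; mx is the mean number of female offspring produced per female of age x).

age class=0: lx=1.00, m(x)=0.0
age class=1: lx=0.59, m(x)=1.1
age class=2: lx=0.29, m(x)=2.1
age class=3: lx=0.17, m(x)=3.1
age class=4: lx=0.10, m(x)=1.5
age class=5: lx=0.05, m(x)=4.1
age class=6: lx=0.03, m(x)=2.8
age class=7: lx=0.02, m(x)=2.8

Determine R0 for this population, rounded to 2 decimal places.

2.28

lx·mx by age: 0, 0.649, 0.609, 0.527, 0.15, 0.205, 0.084, 0.056
R0 = Σ lx·mx = 2.28 → 2.28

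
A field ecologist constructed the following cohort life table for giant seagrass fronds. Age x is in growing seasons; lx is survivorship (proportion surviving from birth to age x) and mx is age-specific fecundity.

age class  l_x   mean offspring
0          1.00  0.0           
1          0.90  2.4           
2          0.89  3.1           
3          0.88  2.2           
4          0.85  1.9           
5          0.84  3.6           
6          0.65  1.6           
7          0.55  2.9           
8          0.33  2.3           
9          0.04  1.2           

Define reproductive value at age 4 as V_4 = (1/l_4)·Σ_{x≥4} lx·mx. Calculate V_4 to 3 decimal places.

9.507

lx·mx for x ≥ 4: 1.615, 3.024, 1.04, 1.595, 0.759, 0.048 → sum = 8.081
V_4 = 8.081 / l_4 = 8.081 / 0.85 = 9.507059… → 9.507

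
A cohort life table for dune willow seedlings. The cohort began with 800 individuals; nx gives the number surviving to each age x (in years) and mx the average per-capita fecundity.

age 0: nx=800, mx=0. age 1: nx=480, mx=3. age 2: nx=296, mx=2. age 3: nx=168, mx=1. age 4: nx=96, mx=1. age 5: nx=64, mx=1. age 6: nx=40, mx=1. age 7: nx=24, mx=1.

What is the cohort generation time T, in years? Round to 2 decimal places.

lx = nx/n0 = nx/800: 1, 0.6, 0.37, 0.21, 0.12, 0.08, 0.05, 0.03
lx·mx: 0, 1.8, 0.74, 0.21, 0.12, 0.08, 0.05, 0.03 → R0 = 3.03
x·lx·mx: 0, 1.8, 1.48, 0.63, 0.48, 0.4, 0.3, 0.21 → Σ = 5.3
T = 5.3 / 3.03 = 1.749175… → 1.75

1.75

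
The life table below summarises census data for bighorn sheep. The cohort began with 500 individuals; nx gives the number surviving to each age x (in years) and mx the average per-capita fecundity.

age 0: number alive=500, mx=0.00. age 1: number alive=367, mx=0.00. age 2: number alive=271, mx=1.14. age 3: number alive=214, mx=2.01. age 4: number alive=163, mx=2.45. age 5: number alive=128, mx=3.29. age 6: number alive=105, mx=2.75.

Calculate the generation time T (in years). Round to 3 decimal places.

lx = nx/n0 = nx/500: 1, 0.734, 0.542, 0.428, 0.326, 0.256, 0.21
lx·mx: 0, 0, 0.61788, 0.86028, 0.7987, 0.84224, 0.5775 → R0 = 3.6966
x·lx·mx: 0, 0, 1.23576, 2.58084, 3.1948, 4.2112, 3.465 → Σ = 14.6876
T = 14.6876 / 3.6966 = 3.973273… → 3.973

3.973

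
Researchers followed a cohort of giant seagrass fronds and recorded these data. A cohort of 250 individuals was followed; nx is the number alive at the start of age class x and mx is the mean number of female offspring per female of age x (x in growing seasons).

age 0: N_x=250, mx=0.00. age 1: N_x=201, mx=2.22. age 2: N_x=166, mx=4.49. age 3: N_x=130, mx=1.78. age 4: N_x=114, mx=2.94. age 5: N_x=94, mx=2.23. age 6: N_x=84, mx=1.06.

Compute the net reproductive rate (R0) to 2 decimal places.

lx = nx/n0 = nx/250: 1, 0.804, 0.664, 0.52, 0.456, 0.376, 0.336
lx·mx by age: 0, 1.78488, 2.98136, 0.9256, 1.34064, 0.83848, 0.35616
R0 = Σ lx·mx = 8.22712 → 8.23

8.23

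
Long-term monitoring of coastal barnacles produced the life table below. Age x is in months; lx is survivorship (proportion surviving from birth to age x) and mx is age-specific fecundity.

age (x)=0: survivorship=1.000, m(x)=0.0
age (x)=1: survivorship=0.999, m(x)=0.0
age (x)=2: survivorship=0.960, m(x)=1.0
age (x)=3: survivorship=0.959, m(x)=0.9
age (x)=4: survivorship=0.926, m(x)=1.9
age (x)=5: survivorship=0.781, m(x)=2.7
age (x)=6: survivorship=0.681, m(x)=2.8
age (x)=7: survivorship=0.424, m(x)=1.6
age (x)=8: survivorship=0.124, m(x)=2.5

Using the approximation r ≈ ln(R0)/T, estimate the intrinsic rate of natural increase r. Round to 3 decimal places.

0.453

R0 = Σ lx·mx = 0 + 0 + 0.96 + 0.8631 + 1.7594 + 2.1087 + 1.9068 + 0.6784 + 0.31 = 8.5864
Σ x·lx·mx = 40.76; T = 40.76/8.5864 = 4.74704…
r ≈ ln(R0)/T = ln(8.5864)/4.74704… = 0.45295… → 0.453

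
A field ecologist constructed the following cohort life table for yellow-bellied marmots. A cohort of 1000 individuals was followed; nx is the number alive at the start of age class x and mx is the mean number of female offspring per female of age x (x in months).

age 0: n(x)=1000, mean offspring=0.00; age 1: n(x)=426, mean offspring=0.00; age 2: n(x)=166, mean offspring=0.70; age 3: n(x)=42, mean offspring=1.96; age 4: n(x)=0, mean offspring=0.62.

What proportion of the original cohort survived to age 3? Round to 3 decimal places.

0.042

l_3 = n_3/n_0 = 42/1000 = 0.042 → 0.042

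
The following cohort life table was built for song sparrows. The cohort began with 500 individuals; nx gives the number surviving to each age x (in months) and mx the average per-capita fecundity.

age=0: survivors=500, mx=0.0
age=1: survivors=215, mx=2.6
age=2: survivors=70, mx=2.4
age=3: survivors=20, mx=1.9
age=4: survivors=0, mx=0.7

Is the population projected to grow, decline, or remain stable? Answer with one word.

lx = nx/n0 = nx/500: 1, 0.43, 0.14, 0.04, 0
R0 = Σ lx·mx = 0 + 1.118 + 0.336 + 0.076 + 0 = 1.53
R0 > 1, so the population is growing.

growing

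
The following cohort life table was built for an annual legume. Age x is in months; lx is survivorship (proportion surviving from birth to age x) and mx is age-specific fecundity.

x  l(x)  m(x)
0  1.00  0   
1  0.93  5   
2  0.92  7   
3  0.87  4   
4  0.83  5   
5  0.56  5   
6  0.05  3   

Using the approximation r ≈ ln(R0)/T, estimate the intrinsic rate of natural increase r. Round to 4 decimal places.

R0 = Σ lx·mx = 0 + 4.65 + 6.44 + 3.48 + 4.15 + 2.8 + 0.15 = 21.67
Σ x·lx·mx = 59.47; T = 59.47/21.67 = 2.74435…
r ≈ ln(R0)/T = ln(21.67)/2.74435… = 1.120824… → 1.1208

1.1208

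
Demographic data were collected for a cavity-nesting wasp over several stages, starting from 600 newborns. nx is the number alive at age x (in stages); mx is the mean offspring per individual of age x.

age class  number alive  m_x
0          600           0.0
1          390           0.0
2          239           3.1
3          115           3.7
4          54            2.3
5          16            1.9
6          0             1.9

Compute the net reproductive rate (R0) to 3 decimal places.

2.202

lx = nx/n0 = nx/600: 1, 0.65, 0.39833…, 0.19167…, 0.09, 0.02667…, 0
lx·mx by age: 0, 0, 1.234833…, 0.709167…, 0.207, 0.050667…, 0
R0 = Σ lx·mx = 2.201667… → 2.202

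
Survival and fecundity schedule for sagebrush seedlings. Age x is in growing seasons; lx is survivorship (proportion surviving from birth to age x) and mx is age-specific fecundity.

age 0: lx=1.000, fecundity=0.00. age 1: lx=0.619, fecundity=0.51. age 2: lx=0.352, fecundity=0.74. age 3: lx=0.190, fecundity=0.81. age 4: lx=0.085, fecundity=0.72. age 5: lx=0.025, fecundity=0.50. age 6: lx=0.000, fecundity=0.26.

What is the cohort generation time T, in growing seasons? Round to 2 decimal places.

lx·mx: 0, 0.31569, 0.26048, 0.1539, 0.0612, 0.0125, 0 → R0 = 0.80377
x·lx·mx: 0, 0.31569, 0.52096, 0.4617, 0.2448, 0.0625, 0 → Σ = 1.60565
T = 1.60565 / 0.80377 = 1.997649… → 2.00

2.00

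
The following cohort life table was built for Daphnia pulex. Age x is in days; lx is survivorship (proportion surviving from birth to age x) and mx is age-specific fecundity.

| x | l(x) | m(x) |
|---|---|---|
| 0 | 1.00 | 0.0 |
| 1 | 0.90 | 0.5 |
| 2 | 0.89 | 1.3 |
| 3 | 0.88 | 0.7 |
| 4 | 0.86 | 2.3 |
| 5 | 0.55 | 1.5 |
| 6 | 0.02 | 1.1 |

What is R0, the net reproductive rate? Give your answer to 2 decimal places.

lx·mx by age: 0, 0.45, 1.157, 0.616, 1.978, 0.825, 0.022
R0 = Σ lx·mx = 5.048 → 5.05

5.05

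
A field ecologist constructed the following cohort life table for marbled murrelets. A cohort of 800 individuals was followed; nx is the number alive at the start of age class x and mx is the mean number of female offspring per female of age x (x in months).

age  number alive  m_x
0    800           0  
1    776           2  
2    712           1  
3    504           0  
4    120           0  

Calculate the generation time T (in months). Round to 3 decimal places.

lx = nx/n0 = nx/800: 1, 0.97, 0.89, 0.63, 0.15
lx·mx: 0, 1.94, 0.89, 0, 0 → R0 = 2.83
x·lx·mx: 0, 1.94, 1.78, 0, 0 → Σ = 3.72
T = 3.72 / 2.83 = 1.314488… → 1.314

1.314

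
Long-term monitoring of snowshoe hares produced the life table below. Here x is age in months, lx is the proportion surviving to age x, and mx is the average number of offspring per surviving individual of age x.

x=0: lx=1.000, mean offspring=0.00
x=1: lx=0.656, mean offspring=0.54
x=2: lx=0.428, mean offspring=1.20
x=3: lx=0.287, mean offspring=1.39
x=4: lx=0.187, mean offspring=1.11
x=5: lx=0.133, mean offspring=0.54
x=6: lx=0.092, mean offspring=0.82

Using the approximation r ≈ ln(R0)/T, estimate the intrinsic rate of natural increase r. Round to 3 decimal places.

R0 = Σ lx·mx = 0 + 0.35424 + 0.5136 + 0.39893 + 0.20757 + 0.07182 + 0.07544 = 1.6216
Σ x·lx·mx = 4.22025; T = 4.22025/1.6216 = 2.60252…
r ≈ ln(R0)/T = ln(1.6216)/2.60252… = 0.18575… → 0.186

0.186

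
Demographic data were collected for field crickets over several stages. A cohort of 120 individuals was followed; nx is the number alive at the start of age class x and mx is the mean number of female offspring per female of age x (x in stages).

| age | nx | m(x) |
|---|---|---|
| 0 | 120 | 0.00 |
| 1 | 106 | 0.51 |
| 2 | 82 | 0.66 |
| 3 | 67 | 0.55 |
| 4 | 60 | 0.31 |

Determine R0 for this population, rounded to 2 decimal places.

1.36

lx = nx/n0 = nx/120: 1, 0.88333…, 0.68333…, 0.55833…, 0.5
lx·mx by age: 0, 0.4505…, 0.451…, 0.307083…, 0.155
R0 = Σ lx·mx = 1.363583… → 1.36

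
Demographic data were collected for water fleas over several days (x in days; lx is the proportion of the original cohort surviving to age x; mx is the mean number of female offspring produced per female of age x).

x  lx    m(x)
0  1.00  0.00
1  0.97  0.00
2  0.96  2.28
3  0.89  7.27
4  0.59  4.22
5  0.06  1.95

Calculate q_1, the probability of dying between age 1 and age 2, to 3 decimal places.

q_1 = (l_1 − l_2) / l_1 = (0.97 − 0.96) / 0.97
     = 0.01 / 0.97 = 0.010309… → 0.010

0.010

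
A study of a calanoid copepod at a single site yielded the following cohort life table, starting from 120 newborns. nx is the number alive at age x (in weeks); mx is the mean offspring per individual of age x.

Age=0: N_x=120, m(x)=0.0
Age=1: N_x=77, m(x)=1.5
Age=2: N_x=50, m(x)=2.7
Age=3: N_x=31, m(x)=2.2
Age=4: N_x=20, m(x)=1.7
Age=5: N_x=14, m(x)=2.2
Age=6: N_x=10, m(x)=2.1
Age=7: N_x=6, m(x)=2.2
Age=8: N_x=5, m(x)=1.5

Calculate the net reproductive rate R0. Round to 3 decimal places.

lx = nx/n0 = nx/120: 1, 0.64167…, 0.41667…, 0.25833…, 0.16667…, 0.11667…, 0.08333…, 0.05, 0.04167…
lx·mx by age: 0, 0.9625…, 1.125…, 0.568333…, 0.283333…, 0.256667…, 0.175…, 0.11, 0.0625…
R0 = Σ lx·mx = 3.543333… → 3.543

3.543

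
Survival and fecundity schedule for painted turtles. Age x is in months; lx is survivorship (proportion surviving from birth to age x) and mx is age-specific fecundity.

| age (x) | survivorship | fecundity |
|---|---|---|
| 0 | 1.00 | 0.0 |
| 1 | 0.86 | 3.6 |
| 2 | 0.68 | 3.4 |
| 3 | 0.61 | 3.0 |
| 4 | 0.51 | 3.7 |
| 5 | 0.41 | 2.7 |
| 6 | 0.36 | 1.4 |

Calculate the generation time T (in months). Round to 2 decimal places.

2.73

lx·mx: 0, 3.096, 2.312, 1.83, 1.887, 1.107, 0.504 → R0 = 10.736
x·lx·mx: 0, 3.096, 4.624, 5.49, 7.548, 5.535, 3.024 → Σ = 29.317
T = 29.317 / 10.736 = 2.730719… → 2.73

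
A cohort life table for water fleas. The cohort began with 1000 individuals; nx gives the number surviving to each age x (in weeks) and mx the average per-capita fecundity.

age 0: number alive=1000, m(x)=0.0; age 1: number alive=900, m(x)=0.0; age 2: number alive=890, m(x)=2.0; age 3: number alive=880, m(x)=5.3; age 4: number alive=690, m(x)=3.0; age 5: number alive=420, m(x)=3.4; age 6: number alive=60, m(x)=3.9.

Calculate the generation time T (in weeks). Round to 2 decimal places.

lx = nx/n0 = nx/1000: 1, 0.9, 0.89, 0.88, 0.69, 0.42, 0.06
lx·mx: 0, 0, 1.78, 4.664, 2.07, 1.428, 0.234 → R0 = 10.176
x·lx·mx: 0, 0, 3.56, 13.992, 8.28, 7.14, 1.404 → Σ = 34.376
T = 34.376 / 10.176 = 3.378145… → 3.38

3.38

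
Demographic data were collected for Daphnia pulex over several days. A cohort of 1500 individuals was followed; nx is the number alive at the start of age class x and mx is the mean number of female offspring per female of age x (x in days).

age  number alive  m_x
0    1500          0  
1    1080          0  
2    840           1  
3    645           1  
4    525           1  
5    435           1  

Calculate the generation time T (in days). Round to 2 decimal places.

3.23

lx = nx/n0 = nx/1500: 1, 0.72, 0.56, 0.43, 0.35, 0.29
lx·mx: 0, 0, 0.56, 0.43, 0.35, 0.29 → R0 = 1.63
x·lx·mx: 0, 0, 1.12, 1.29, 1.4, 1.45 → Σ = 5.26
T = 5.26 / 1.63 = 3.226994… → 3.23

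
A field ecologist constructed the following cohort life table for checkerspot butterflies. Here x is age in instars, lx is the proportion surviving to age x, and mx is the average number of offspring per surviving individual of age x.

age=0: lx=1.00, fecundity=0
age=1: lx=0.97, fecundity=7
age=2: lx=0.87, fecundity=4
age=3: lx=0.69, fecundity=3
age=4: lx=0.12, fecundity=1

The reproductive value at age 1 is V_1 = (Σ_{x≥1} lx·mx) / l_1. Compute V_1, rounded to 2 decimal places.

12.85

lx·mx for x ≥ 1: 6.79, 3.48, 2.07, 0.12 → sum = 12.46
V_1 = 12.46 / l_1 = 12.46 / 0.97 = 12.845361… → 12.85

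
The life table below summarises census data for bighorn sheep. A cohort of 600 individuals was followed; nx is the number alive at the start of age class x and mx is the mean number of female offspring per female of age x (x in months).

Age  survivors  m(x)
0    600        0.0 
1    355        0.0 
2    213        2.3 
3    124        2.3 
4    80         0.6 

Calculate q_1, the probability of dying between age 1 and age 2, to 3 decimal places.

lx = nx/n0 = nx/600: 1, 0.59167…, 0.355, 0.20667…, 0.13333…
q_1 = (l_1 − l_2) / l_1 = (0.591667… − 0.355) / 0.591667…
     = 0.236667… / 0.591667… = 0.4… → 0.400

0.400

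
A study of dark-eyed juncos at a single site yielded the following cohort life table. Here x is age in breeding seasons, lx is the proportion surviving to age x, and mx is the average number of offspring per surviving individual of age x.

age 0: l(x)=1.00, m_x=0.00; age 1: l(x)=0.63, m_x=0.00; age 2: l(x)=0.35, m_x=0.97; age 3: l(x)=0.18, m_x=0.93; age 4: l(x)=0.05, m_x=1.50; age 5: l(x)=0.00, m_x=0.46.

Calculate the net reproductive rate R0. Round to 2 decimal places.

0.58

lx·mx by age: 0, 0, 0.3395, 0.1674, 0.075, 0
R0 = Σ lx·mx = 0.5819 → 0.58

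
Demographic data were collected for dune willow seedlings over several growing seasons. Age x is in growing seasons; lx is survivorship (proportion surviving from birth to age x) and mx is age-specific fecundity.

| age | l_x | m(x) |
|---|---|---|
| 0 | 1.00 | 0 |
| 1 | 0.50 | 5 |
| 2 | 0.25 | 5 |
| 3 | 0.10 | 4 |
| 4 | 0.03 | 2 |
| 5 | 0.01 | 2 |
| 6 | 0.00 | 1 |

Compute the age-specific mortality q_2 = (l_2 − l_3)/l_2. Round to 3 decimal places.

0.600

q_2 = (l_2 − l_3) / l_2 = (0.25 − 0.1) / 0.25
     = 0.15 / 0.25 = 0.6 → 0.600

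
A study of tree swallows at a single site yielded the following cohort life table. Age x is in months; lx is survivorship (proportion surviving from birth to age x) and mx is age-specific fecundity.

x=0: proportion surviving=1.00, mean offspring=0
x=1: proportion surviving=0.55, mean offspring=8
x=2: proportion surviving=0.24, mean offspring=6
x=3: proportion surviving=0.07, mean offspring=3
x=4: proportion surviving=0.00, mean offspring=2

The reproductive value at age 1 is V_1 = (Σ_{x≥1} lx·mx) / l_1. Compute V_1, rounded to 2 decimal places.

lx·mx for x ≥ 1: 4.4, 1.44, 0.21, 0 → sum = 6.05
V_1 = 6.05 / l_1 = 6.05 / 0.55 = 11 → 11.00

11.00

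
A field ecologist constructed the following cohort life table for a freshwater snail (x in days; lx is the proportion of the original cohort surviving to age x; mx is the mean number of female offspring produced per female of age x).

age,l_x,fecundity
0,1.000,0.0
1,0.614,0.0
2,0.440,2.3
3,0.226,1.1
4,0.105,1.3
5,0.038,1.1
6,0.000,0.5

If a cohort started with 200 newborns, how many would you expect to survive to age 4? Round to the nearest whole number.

Expected survivors = N0 · l_4 = 200 × 0.105 = 21 → 21

21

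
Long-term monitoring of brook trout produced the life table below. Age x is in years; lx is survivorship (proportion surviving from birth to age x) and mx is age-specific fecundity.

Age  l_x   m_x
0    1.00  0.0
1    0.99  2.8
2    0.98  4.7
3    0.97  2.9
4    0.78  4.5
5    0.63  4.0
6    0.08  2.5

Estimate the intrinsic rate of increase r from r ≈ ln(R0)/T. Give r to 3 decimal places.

R0 = Σ lx·mx = 0 + 2.772 + 4.606 + 2.813 + 3.51 + 2.52 + 0.2 = 16.421
Σ x·lx·mx = 48.263; T = 48.263/16.421 = 2.9391…
r ≈ ln(R0)/T = ln(16.421)/2.9391… = 0.95218… → 0.952

0.952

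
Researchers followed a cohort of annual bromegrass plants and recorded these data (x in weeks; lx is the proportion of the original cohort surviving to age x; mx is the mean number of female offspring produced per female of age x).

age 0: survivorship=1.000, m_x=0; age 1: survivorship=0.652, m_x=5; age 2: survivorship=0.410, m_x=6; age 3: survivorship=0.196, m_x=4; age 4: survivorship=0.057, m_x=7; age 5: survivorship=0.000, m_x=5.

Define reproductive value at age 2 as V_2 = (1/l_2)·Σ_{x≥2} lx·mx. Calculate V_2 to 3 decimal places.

lx·mx for x ≥ 2: 2.46, 0.784, 0.399, 0 → sum = 3.643
V_2 = 3.643 / l_2 = 3.643 / 0.41 = 8.885366… → 8.885

8.885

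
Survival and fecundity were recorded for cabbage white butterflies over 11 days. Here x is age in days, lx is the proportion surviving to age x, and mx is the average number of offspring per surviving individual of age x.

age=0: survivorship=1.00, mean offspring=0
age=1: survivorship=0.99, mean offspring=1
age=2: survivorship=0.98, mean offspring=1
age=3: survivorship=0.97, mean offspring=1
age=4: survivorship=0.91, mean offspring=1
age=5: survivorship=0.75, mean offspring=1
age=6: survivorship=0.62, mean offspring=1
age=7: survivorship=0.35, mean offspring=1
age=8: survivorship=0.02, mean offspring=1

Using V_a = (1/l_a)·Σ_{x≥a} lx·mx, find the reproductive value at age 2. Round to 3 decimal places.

4.694

lx·mx for x ≥ 2: 0.98, 0.97, 0.91, 0.75, 0.62, 0.35, 0.02 → sum = 4.6
V_2 = 4.6 / l_2 = 4.6 / 0.98 = 4.693878… → 4.694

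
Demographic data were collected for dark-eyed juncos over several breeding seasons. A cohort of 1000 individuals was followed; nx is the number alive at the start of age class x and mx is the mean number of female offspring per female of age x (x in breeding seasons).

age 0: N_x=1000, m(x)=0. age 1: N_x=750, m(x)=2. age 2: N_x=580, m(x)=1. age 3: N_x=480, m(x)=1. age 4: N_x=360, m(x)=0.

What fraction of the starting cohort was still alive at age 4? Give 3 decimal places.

l_4 = n_4/n_0 = 360/1000 = 0.36 → 0.360

0.360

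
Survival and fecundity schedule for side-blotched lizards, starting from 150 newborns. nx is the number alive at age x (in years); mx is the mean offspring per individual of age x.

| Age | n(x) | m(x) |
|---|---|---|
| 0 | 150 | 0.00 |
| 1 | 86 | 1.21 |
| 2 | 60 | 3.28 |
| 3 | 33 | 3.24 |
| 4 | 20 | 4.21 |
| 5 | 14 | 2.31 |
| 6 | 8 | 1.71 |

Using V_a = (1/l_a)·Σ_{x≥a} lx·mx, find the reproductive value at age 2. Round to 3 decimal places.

7.232

lx = nx/n0 = nx/150: 1, 0.57333…, 0.4, 0.22, 0.13333…, 0.09333…, 0.05333…
lx·mx for x ≥ 2: 1.312, 0.7128, 0.561333…, 0.2156…, 0.0912… → sum = 2.892933…
V_2 = 2.892933… / l_2 = 2.892933… / 0.4 = 7.232333… → 7.232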